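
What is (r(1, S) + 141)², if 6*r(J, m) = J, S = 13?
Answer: 717409/36 ≈ 19928.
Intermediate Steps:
r(J, m) = J/6
(r(1, S) + 141)² = ((⅙)*1 + 141)² = (⅙ + 141)² = (847/6)² = 717409/36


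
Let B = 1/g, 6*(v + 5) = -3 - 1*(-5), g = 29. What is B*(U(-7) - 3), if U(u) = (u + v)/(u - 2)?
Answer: -46/783 ≈ -0.058748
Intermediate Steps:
v = -14/3 (v = -5 + (-3 - 1*(-5))/6 = -5 + (-3 + 5)/6 = -5 + (⅙)*2 = -5 + ⅓ = -14/3 ≈ -4.6667)
U(u) = (-14/3 + u)/(-2 + u) (U(u) = (u - 14/3)/(u - 2) = (-14/3 + u)/(-2 + u))
B = 1/29 ≈ 0.034483
B*(U(-7) - 3) = ((-14/3 - 7)/(-2 - 7) - 3)/29 = (-35/3/(-9) - 3)/29 = (-⅑*(-35/3) - 3)/29 = (35/27 - 3)/29 = (1/29)*(-46/27) = -46/783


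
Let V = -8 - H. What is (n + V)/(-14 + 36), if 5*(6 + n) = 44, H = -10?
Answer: 12/55 ≈ 0.21818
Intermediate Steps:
n = 14/5 (n = -6 + (1/5)*44 = -6 + 44/5 = 14/5 ≈ 2.8000)
V = 2 (V = -8 - 1*(-10) = -8 + 10 = 2)
(n + V)/(-14 + 36) = (14/5 + 2)/(-14 + 36) = (24/5)/22 = (1/22)*(24/5) = 12/55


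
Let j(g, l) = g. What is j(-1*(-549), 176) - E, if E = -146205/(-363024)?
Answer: 22128219/40336 ≈ 548.60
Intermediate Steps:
E = 16245/40336 (E = -146205*(-1/363024) = 16245/40336 ≈ 0.40274)
j(-1*(-549), 176) - E = -1*(-549) - 1*16245/40336 = 549 - 16245/40336 = 22128219/40336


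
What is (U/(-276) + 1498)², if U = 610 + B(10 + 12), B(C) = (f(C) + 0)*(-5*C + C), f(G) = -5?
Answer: 4724225289/2116 ≈ 2.2326e+6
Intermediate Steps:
B(C) = 20*C (B(C) = (-5 + 0)*(-5*C + C) = -(-20)*C = 20*C)
U = 1050 (U = 610 + 20*(10 + 12) = 610 + 20*22 = 610 + 440 = 1050)
(U/(-276) + 1498)² = (1050/(-276) + 1498)² = (1050*(-1/276) + 1498)² = (-175/46 + 1498)² = (68733/46)² = 4724225289/2116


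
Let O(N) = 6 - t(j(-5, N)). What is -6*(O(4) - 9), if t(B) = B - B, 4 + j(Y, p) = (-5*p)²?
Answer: 18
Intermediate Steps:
j(Y, p) = -4 + 25*p² (j(Y, p) = -4 + (-5*p)² = -4 + 25*p²)
t(B) = 0
O(N) = 6 (O(N) = 6 - 1*0 = 6 + 0 = 6)
-6*(O(4) - 9) = -6*(6 - 9) = -6*(-3) = 18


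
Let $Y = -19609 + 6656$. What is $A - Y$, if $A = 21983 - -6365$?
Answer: $41301$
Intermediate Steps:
$Y = -12953$
$A = 28348$ ($A = 21983 + 6365 = 28348$)
$A - Y = 28348 - -12953 = 28348 + 12953 = 41301$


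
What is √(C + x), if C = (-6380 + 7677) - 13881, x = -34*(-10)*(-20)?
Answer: 2*I*√4846 ≈ 139.23*I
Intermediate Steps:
x = -6800 (x = 340*(-20) = -6800)
C = -12584 (C = 1297 - 13881 = -12584)
√(C + x) = √(-12584 - 6800) = √(-19384) = 2*I*√4846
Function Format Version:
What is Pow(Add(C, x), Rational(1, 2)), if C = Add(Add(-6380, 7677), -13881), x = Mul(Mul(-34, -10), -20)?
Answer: Mul(2, I, Pow(4846, Rational(1, 2))) ≈ Mul(139.23, I)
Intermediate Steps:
x = -6800 (x = Mul(340, -20) = -6800)
C = -12584 (C = Add(1297, -13881) = -12584)
Pow(Add(C, x), Rational(1, 2)) = Pow(Add(-12584, -6800), Rational(1, 2)) = Pow(-19384, Rational(1, 2)) = Mul(2, I, Pow(4846, Rational(1, 2)))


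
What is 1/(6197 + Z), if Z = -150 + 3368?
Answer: 1/9415 ≈ 0.00010621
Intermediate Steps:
Z = 3218
1/(6197 + Z) = 1/(6197 + 3218) = 1/9415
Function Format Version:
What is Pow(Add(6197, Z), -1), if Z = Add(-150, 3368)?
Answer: Rational(1, 9415) ≈ 0.00010621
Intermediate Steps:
Z = 3218
Pow(Add(6197, Z), -1) = Pow(Add(6197, 3218), -1) = Pow(9415, -1) = Rational(1, 9415)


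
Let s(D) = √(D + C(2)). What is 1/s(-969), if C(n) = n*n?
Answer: -I*√965/965 ≈ -0.032191*I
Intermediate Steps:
C(n) = n²
s(D) = √(4 + D) (s(D) = √(D + 2²) = √(D + 4) = √(4 + D))
1/s(-969) = 1/(√(4 - 969)) = 1/(√(-965)) = 1/(I*√965) = -I*√965/965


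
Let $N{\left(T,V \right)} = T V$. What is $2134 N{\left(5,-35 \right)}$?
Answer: $-373450$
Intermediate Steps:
$2134 N{\left(5,-35 \right)} = 2134 \cdot 5 \left(-35\right) = 2134 \left(-175\right) = -373450$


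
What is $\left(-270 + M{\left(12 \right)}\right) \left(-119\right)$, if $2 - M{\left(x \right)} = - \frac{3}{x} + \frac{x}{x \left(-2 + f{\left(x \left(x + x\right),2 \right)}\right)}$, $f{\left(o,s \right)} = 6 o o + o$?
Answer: $\frac{31731615013}{995900} \approx 31862.0$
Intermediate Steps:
$f{\left(o,s \right)} = o + 6 o^{2}$ ($f{\left(o,s \right)} = 6 o^{2} + o = o + 6 o^{2}$)
$M{\left(x \right)} = 2 - \frac{1}{-2 + 2 x^{2} \left(1 + 12 x^{2}\right)} + \frac{3}{x}$ ($M{\left(x \right)} = 2 - \left(- \frac{3}{x} + \frac{x}{x \left(-2 + x \left(x + x\right) \left(1 + 6 x \left(x + x\right)\right)\right)}\right) = 2 - \left(- \frac{3}{x} + \frac{x}{x \left(-2 + x 2 x \left(1 + 6 x 2 x\right)\right)}\right) = 2 - \left(- \frac{3}{x} + \frac{x}{x \left(-2 + 2 x^{2} \left(1 + 6 \cdot 2 x^{2}\right)\right)}\right) = 2 - \left(- \frac{3}{x} + \frac{x}{x \left(-2 + 2 x^{2} \left(1 + 12 x^{2}\right)\right)}\right) = 2 - \left(- \frac{3}{x} + x \frac{1}{x \left(-2 + 2 x^{2} \left(1 + 12 x^{2}\right)\right)}\right) = 2 - \left(- \frac{3}{x} + \frac{1}{-2 + 2 x^{2} \left(1 + 12 x^{2}\right)}\right) = 2 - \left(\frac{1}{-2 + 2 x^{2} \left(1 + 12 x^{2}\right)} - \frac{3}{x}\right) = 2 - \frac{1}{-2 + 2 x^{2} \left(1 + 12 x^{2}\right)} + \frac{3}{x}$)
$\left(-270 + M{\left(12 \right)}\right) \left(-119\right) = \left(-270 + \frac{-6 - 60 + 4 \cdot 12^{3} + 6 \cdot 12^{2} + 48 \cdot 12^{5} + 72 \cdot 12^{4}}{2 \cdot 12 \left(-1 + 12^{2} + 12 \cdot 12^{4}\right)}\right) \left(-119\right) = \left(-270 + \frac{1}{2} \cdot \frac{1}{12} \frac{1}{-1 + 144 + 12 \cdot 20736} \left(-6 - 60 + 4 \cdot 1728 + 6 \cdot 144 + 48 \cdot 248832 + 72 \cdot 20736\right)\right) \left(-119\right) = \left(-270 + \frac{1}{2} \cdot \frac{1}{12} \frac{1}{-1 + 144 + 248832} \left(-6 - 60 + 6912 + 864 + 11943936 + 1492992\right)\right) \left(-119\right) = \left(-270 + \frac{1}{2} \cdot \frac{1}{12} \cdot \frac{1}{248975} \cdot 13444638\right) \left(-119\right) = \left(-270 + \frac{2240773}{995900}\right) \left(-119\right) = \left(- \frac{266652227}{995900}\right) \left(-119\right) = \frac{31731615013}{995900}$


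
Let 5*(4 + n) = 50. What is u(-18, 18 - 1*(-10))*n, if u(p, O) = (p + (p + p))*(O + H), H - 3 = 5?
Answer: -11664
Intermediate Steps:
H = 8 (H = 3 + 5 = 8)
n = 6 (n = -4 + (⅕)*50 = -4 + 10 = 6)
u(p, O) = 3*p*(8 + O) (u(p, O) = (p + (p + p))*(O + 8) = (p + 2*p)*(8 + O) = (3*p)*(8 + O) = 3*p*(8 + O))
u(-18, 18 - 1*(-10))*n = (3*(-18)*(8 + (18 - 1*(-10))))*6 = (3*(-18)*(8 + (18 + 10)))*6 = (3*(-18)*(8 + 28))*6 = (3*(-18)*36)*6 = -1944*6 = -11664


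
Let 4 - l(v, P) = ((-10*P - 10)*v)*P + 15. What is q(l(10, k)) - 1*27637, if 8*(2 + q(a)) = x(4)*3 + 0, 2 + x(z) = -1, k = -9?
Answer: -221121/8 ≈ -27640.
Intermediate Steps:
l(v, P) = -11 - P*v*(-10 - 10*P) (l(v, P) = 4 - (((-10*P - 10)*v)*P + 15) = 4 - (((-10 - 10*P)*v)*P + 15) = 4 - ((v*(-10 - 10*P))*P + 15) = 4 - (P*v*(-10 - 10*P) + 15) = 4 - (15 + P*v*(-10 - 10*P)) = 4 + (-15 - P*v*(-10 - 10*P)) = -11 - P*v*(-10 - 10*P))
x(z) = -3 (x(z) = -2 - 1 = -3)
q(a) = -25/8 (q(a) = -2 + (-3*3 + 0)/8 = -2 + (-9 + 0)/8 = -2 + (⅛)*(-9) = -2 - 9/8 = -25/8)
q(l(10, k)) - 1*27637 = -25/8 - 1*27637 = -25/8 - 27637 = -221121/8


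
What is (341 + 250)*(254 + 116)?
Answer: 218670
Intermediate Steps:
(341 + 250)*(254 + 116) = 591*370 = 218670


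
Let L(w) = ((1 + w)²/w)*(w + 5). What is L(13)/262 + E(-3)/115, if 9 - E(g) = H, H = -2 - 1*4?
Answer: 45681/39169 ≈ 1.1663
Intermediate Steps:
H = -6 (H = -2 - 4 = -6)
E(g) = 15 (E(g) = 9 - 1*(-6) = 9 + 6 = 15)
L(w) = (1 + w)²*(5 + w)/w (L(w) = ((1 + w)²/w)*(5 + w) = (1 + w)²*(5 + w)/w)
L(13)/262 + E(-3)/115 = ((1 + 13)²*(5 + 13)/13)/262 + 15/115 = ((1/13)*14²*18)*(1/262) + 15*(1/115) = ((1/13)*196*18)*(1/262) + 3/23 = (3528/13)*(1/262) + 3/23 = 1764/1703 + 3/23 = 45681/39169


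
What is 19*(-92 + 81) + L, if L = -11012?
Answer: -11221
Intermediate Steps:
19*(-92 + 81) + L = 19*(-92 + 81) - 11012 = 19*(-11) - 11012 = -209 - 11012 = -11221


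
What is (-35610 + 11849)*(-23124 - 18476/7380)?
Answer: 1013843828639/1845 ≈ 5.4951e+8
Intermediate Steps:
(-35610 + 11849)*(-23124 - 18476/7380) = -23761*(-23124 - 18476*1/7380) = -23761*(-23124 - 4619/1845) = -23761*(-42668399/1845) = 1013843828639/1845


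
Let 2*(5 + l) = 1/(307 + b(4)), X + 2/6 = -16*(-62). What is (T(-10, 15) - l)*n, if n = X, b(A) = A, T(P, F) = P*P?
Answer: 194294275/1866 ≈ 1.0412e+5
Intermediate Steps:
T(P, F) = P²
X = 2975/3 (X = -⅓ - 16*(-62) = -⅓ + 992 = 2975/3 ≈ 991.67)
l = -3109/622 (l = -5 + 1/(2*(307 + 4)) = -5 + (½)/311 = -5 + (½)*(1/311) = -5 + 1/622 = -3109/622 ≈ -4.9984)
n = 2975/3 ≈ 991.67
(T(-10, 15) - l)*n = ((-10)² - 1*(-3109/622))*(2975/3) = (100 + 3109/622)*(2975/3) = (65309/622)*(2975/3) = 194294275/1866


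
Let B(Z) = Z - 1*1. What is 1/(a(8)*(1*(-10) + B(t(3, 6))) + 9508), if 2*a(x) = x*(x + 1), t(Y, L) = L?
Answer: 1/9328 ≈ 0.00010720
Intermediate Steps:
B(Z) = -1 + Z (B(Z) = Z - 1 = -1 + Z)
a(x) = x*(1 + x)/2 (a(x) = (x*(x + 1))/2 = (x*(1 + x))/2 = x*(1 + x)/2)
1/(a(8)*(1*(-10) + B(t(3, 6))) + 9508) = 1/(((½)*8*(1 + 8))*(1*(-10) + (-1 + 6)) + 9508) = 1/(((½)*8*9)*(-10 + 5) + 9508) = 1/(36*(-5) + 9508) = 1/(-180 + 9508) = 1/9328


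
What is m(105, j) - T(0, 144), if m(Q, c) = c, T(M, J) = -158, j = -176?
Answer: -18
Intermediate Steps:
m(105, j) - T(0, 144) = -176 - 1*(-158) = -176 + 158 = -18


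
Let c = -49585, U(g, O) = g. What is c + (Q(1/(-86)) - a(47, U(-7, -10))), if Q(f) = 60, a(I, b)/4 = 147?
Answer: -50113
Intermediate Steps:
a(I, b) = 588 (a(I, b) = 4*147 = 588)
c + (Q(1/(-86)) - a(47, U(-7, -10))) = -49585 + (60 - 1*588) = -49585 + (60 - 588) = -49585 - 528 = -50113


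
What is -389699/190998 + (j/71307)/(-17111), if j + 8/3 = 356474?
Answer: -17613078332761/8631228460698 ≈ -2.0406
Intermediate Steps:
j = 1069414/3 (j = -8/3 + 356474 = 1069414/3 ≈ 3.5647e+5)
-389699/190998 + (j/71307)/(-17111) = -389699/190998 + ((1069414/3)/71307)/(-17111) = -389699*1/190998 + ((1069414/3)*(1/71307))*(-1/17111) = -389699/190998 + (1069414/213921)*(-1/17111) = -389699/190998 - 1069414/3660402231 = -17613078332761/8631228460698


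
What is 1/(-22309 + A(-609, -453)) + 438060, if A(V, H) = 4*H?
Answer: 10566445259/24121 ≈ 4.3806e+5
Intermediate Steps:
1/(-22309 + A(-609, -453)) + 438060 = 1/(-22309 + 4*(-453)) + 438060 = 1/(-22309 - 1812) + 438060 = 1/(-24121) + 438060 = -1/24121 + 438060 = 10566445259/24121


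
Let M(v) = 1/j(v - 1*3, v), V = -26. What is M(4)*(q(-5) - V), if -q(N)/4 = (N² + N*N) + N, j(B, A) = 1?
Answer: -154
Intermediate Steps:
q(N) = -8*N² - 4*N (q(N) = -4*((N² + N*N) + N) = -4*((N² + N²) + N) = -4*(2*N² + N) = -4*(N + 2*N²) = -8*N² - 4*N)
M(v) = 1 (M(v) = 1/1 = 1)
M(4)*(q(-5) - V) = 1*(-4*(-5)*(1 + 2*(-5)) - 1*(-26)) = 1*(-4*(-5)*(1 - 10) + 26) = 1*(-4*(-5)*(-9) + 26) = 1*(-180 + 26) = 1*(-154) = -154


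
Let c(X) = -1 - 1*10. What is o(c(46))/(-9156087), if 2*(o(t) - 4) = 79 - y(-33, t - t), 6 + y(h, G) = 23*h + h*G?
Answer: -142/3052029 ≈ -4.6526e-5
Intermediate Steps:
c(X) = -11 (c(X) = -1 - 10 = -11)
y(h, G) = -6 + 23*h + G*h (y(h, G) = -6 + (23*h + h*G) = -6 + (23*h + G*h) = -6 + 23*h + G*h)
o(t) = 426 (o(t) = 4 + (79 - (-6 + 23*(-33) + (t - t)*(-33)))/2 = 4 + (79 - (-6 - 759 + 0*(-33)))/2 = 4 + (79 - (-6 - 759 + 0))/2 = 4 + (79 - 1*(-765))/2 = 4 + (79 + 765)/2 = 4 + (½)*844 = 4 + 422 = 426)
o(c(46))/(-9156087) = 426/(-9156087) = 426*(-1/9156087) = -142/3052029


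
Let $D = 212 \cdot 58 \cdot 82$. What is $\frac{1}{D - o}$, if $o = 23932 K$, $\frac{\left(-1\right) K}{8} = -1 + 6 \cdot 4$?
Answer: $\frac{1}{5411760} \approx 1.8478 \cdot 10^{-7}$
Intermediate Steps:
$K = -184$ ($K = - 8 \left(-1 + 6 \cdot 4\right) = - 8 \left(-1 + 24\right) = \left(-8\right) 23 = -184$)
$o = -4403488$ ($o = 23932 \left(-184\right) = -4403488$)
$D = 1008272$ ($D = 12296 \cdot 82 = 1008272$)
$\frac{1}{D - o} = \frac{1}{1008272 - -4403488} = \frac{1}{1008272 + 4403488} = \frac{1}{5411760}$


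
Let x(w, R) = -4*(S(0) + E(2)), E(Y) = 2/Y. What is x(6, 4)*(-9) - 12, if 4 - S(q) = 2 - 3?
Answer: 204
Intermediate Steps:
S(q) = 5 (S(q) = 4 - (2 - 3) = 4 - 1*(-1) = 4 + 1 = 5)
x(w, R) = -24 (x(w, R) = -4*(5 + 2/2) = -4*(5 + 2*(1/2)) = -4*(5 + 1) = -4*6 = -24)
x(6, 4)*(-9) - 12 = -24*(-9) - 12 = 216 - 12 = 204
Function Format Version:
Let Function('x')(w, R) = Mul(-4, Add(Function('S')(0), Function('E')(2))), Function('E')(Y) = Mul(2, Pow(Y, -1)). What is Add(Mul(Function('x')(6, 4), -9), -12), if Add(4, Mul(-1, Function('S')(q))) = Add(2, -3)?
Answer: 204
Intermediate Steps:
Function('S')(q) = 5 (Function('S')(q) = Add(4, Mul(-1, Add(2, -3))) = Add(4, Mul(-1, -1)) = Add(4, 1) = 5)
Function('x')(w, R) = -24 (Function('x')(w, R) = Mul(-4, Add(5, Mul(2, Pow(2, -1)))) = Mul(-4, Add(5, Mul(2, Rational(1, 2)))) = Mul(-4, Add(5, 1)) = Mul(-4, 6) = -24)
Add(Mul(Function('x')(6, 4), -9), -12) = Add(Mul(-24, -9), -12) = Add(216, -12) = 204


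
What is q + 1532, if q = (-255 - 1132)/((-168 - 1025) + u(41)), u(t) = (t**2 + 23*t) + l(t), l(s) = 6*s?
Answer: 2567777/1677 ≈ 1531.2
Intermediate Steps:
u(t) = t**2 + 29*t (u(t) = (t**2 + 23*t) + 6*t = t**2 + 29*t)
q = -1387/1677 (q = (-255 - 1132)/((-168 - 1025) + 41*(29 + 41)) = -1387/(-1193 + 41*70) = -1387/(-1193 + 2870) = -1387/1677 ≈ -0.82707)
q + 1532 = -1387/1677 + 1532 = 2567777/1677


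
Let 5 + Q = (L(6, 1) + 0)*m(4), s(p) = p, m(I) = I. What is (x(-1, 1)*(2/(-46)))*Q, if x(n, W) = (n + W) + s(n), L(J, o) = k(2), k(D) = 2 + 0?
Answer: 3/23 ≈ 0.13043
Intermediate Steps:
k(D) = 2
L(J, o) = 2
x(n, W) = W + 2*n (x(n, W) = (n + W) + n = (W + n) + n = W + 2*n)
Q = 3 (Q = -5 + (2 + 0)*4 = -5 + 2*4 = -5 + 8 = 3)
(x(-1, 1)*(2/(-46)))*Q = ((1 + 2*(-1))*(2/(-46)))*3 = ((1 - 2)*(2*(-1/46)))*3 = -1*(-1/23)*3 = (1/23)*3 = 3/23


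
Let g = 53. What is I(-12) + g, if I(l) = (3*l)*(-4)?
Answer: 197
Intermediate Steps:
I(l) = -12*l
I(-12) + g = -12*(-12) + 53 = 144 + 53 = 197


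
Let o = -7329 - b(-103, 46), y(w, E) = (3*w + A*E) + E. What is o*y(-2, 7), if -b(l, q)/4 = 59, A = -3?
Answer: 141860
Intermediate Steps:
b(l, q) = -236 (b(l, q) = -4*59 = -236)
y(w, E) = -2*E + 3*w (y(w, E) = (3*w - 3*E) + E = (-3*E + 3*w) + E = -2*E + 3*w)
o = -7093 (o = -7329 - 1*(-236) = -7329 + 236 = -7093)
o*y(-2, 7) = -7093*(-2*7 + 3*(-2)) = -7093*(-14 - 6) = -7093*(-20) = 141860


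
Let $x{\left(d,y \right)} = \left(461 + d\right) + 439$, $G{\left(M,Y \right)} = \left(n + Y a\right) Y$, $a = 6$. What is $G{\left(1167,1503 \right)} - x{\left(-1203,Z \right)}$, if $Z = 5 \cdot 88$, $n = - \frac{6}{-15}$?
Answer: $\frac{67774791}{5} \approx 1.3555 \cdot 10^{7}$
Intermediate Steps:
$n = \frac{2}{5}$ ($n = \left(-6\right) \left(- \frac{1}{15}\right) = \frac{2}{5} \approx 0.4$)
$Z = 440$
$G{\left(M,Y \right)} = Y \left(\frac{2}{5} + 6 Y\right)$ ($G{\left(M,Y \right)} = \left(\frac{2}{5} + Y 6\right) Y = \left(\frac{2}{5} + 6 Y\right) Y = Y \left(\frac{2}{5} + 6 Y\right)$)
$x{\left(d,y \right)} = 900 + d$
$G{\left(1167,1503 \right)} - x{\left(-1203,Z \right)} = \frac{2}{5} \cdot 1503 \left(1 + 15 \cdot 1503\right) - \left(900 - 1203\right) = \frac{2}{5} \cdot 1503 \left(1 + 22545\right) - -303 = \frac{2}{5} \cdot 1503 \cdot 22546 + 303 = \frac{67773276}{5} + 303 = \frac{67774791}{5}$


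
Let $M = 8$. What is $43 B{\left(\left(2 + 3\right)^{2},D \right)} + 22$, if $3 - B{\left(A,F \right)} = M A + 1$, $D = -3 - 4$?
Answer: $-8492$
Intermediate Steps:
$D = -7$
$B{\left(A,F \right)} = 2 - 8 A$ ($B{\left(A,F \right)} = 3 - \left(8 A + 1\right) = 3 - \left(1 + 8 A\right) = 2 - 8 A$)
$43 B{\left(\left(2 + 3\right)^{2},D \right)} + 22 = 43 \left(2 - 8 \left(2 + 3\right)^{2}\right) + 22 = 43 \left(2 - 8 \cdot 5^{2}\right) + 22 = 43 \left(2 - 200\right) + 22 = 43 \left(-198\right) + 22 = -8514 + 22 = -8492$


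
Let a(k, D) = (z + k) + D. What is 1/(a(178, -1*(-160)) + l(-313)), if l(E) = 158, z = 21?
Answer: 1/517 ≈ 0.0019342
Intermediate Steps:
a(k, D) = 21 + D + k (a(k, D) = (21 + k) + D = 21 + D + k)
1/(a(178, -1*(-160)) + l(-313)) = 1/((21 - 1*(-160) + 178) + 158) = 1/((21 + 160 + 178) + 158) = 1/(359 + 158) = 1/517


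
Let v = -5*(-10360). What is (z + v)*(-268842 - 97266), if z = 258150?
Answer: -113475174600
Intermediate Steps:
v = 51800
(z + v)*(-268842 - 97266) = (258150 + 51800)*(-268842 - 97266) = 309950*(-366108) = -113475174600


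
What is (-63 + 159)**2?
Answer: 9216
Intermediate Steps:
(-63 + 159)**2 = 96**2 = 9216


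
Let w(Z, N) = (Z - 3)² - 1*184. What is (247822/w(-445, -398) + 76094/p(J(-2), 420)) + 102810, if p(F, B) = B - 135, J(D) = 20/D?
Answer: 39271569601/380988 ≈ 1.0308e+5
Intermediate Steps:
p(F, B) = -135 + B
w(Z, N) = -184 + (-3 + Z)² (w(Z, N) = (-3 + Z)² - 184 = -184 + (-3 + Z)²)
(247822/w(-445, -398) + 76094/p(J(-2), 420)) + 102810 = (247822/(-184 + (-3 - 445)²) + 76094/(-135 + 420)) + 102810 = (247822/(-184 + (-448)²) + 76094/285) + 102810 = (247822/(-184 + 200704) + 76094*(1/285)) + 102810 = (247822/200520 + 76094/285) + 102810 = (247822*(1/200520) + 76094/285) + 102810 = (123911/100260 + 76094/285) + 102810 = 102193321/380988 + 102810 = 39271569601/380988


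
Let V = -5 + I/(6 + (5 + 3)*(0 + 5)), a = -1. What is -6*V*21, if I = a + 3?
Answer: 14364/23 ≈ 624.52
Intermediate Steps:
I = 2 (I = -1 + 3 = 2)
V = -114/23 (V = -5 + 2/(6 + (5 + 3)*(0 + 5)) = -5 + 2/(6 + 8*5) = -5 + 2/(6 + 40) = -5 + 2/46 = -5 + (1/46)*2 = -5 + 1/23 = -114/23 ≈ -4.9565)
-6*V*21 = -6*(-114/23)*21 = (684/23)*21 = 14364/23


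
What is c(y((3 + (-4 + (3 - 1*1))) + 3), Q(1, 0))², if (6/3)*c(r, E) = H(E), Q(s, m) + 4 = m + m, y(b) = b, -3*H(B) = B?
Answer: 4/9 ≈ 0.44444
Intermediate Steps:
H(B) = -B/3
Q(s, m) = -4 + 2*m (Q(s, m) = -4 + (m + m) = -4 + 2*m)
c(r, E) = -E/6 (c(r, E) = (-E/3)/2 = -E/6)
c(y((3 + (-4 + (3 - 1*1))) + 3), Q(1, 0))² = (-(-4 + 2*0)/6)² = (-(-4 + 0)/6)² = (-⅙*(-4))² = (⅔)² = 4/9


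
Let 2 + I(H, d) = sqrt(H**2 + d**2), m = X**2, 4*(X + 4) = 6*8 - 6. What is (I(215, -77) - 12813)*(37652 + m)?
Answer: -1932207255/4 + 150777*sqrt(52154)/4 ≈ -4.7444e+8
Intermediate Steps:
X = 13/2 (X = -4 + (6*8 - 6)/4 = -4 + (48 - 6)/4 = -4 + (1/4)*42 = -4 + 21/2 = 13/2 ≈ 6.5000)
m = 169/4 (m = (13/2)**2 = 169/4 ≈ 42.250)
I(H, d) = -2 + sqrt(H**2 + d**2)
(I(215, -77) - 12813)*(37652 + m) = ((-2 + sqrt(215**2 + (-77)**2)) - 12813)*(37652 + 169/4) = ((-2 + sqrt(46225 + 5929)) - 12813)*(150777/4) = ((-2 + sqrt(52154)) - 12813)*(150777/4) = (-12815 + sqrt(52154))*(150777/4) = -1932207255/4 + 150777*sqrt(52154)/4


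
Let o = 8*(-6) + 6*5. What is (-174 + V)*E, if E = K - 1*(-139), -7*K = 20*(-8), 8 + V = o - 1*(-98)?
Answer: -115566/7 ≈ -16509.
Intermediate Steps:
o = -18 (o = -48 + 30 = -18)
V = 72 (V = -8 + (-18 - 1*(-98)) = -8 + (-18 + 98) = -8 + 80 = 72)
K = 160/7 (K = -20*(-8)/7 = -⅐*(-160) = 160/7 ≈ 22.857)
E = 1133/7 (E = 160/7 - 1*(-139) = 160/7 + 139 = 1133/7 ≈ 161.86)
(-174 + V)*E = (-174 + 72)*(1133/7) = -102*1133/7 = -115566/7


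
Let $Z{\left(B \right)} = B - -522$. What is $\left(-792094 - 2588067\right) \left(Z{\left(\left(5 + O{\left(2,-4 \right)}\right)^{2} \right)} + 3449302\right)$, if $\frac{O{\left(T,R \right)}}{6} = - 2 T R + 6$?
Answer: $-11724402783473$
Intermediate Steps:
$O{\left(T,R \right)} = 36 - 12 R T$ ($O{\left(T,R \right)} = 6 \left(- 2 T R + 6\right) = 6 \left(- 2 R T + 6\right) = 6 \left(6 - 2 R T\right) = 36 - 12 R T$)
$Z{\left(B \right)} = 522 + B$ ($Z{\left(B \right)} = B + 522 = 522 + B$)
$\left(-792094 - 2588067\right) \left(Z{\left(\left(5 + O{\left(2,-4 \right)}\right)^{2} \right)} + 3449302\right) = \left(-792094 - 2588067\right) \left(\left(522 + \left(5 - \left(-36 - 96\right)\right)^{2}\right) + 3449302\right) = - 3380161 \left(\left(522 + \left(5 + \left(36 + 96\right)\right)^{2}\right) + 3449302\right) = - 3380161 \left(\left(522 + \left(5 + 132\right)^{2}\right) + 3449302\right) = - 3380161 \left(\left(522 + 137^{2}\right) + 3449302\right) = - 3380161 \left(\left(522 + 18769\right) + 3449302\right) = - 3380161 \left(19291 + 3449302\right) = \left(-3380161\right) 3468593 = -11724402783473$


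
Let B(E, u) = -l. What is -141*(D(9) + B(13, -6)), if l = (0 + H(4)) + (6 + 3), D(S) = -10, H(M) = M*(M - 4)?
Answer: 2679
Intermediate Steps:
H(M) = M*(-4 + M)
l = 9 (l = (0 + 4*(-4 + 4)) + (6 + 3) = (0 + 4*0) + 9 = (0 + 0) + 9 = 0 + 9 = 9)
B(E, u) = -9 (B(E, u) = -1*9 = -9)
-141*(D(9) + B(13, -6)) = -141*(-10 - 9) = -141*(-19) = 2679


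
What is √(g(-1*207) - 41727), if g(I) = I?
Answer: I*√41934 ≈ 204.78*I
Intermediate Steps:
√(g(-1*207) - 41727) = √(-1*207 - 41727) = √(-207 - 41727) = √(-41934) = I*√41934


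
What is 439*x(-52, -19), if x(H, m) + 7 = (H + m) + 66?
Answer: -5268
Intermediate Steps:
x(H, m) = 59 + H + m (x(H, m) = -7 + ((H + m) + 66) = -7 + (66 + H + m) = 59 + H + m)
439*x(-52, -19) = 439*(59 - 52 - 19) = 439*(-12) = -5268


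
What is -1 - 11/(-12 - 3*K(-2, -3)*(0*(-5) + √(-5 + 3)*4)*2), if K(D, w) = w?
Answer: -865/876 + 11*I*√2/146 ≈ -0.98744 + 0.10655*I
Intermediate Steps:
-1 - 11/(-12 - 3*K(-2, -3)*(0*(-5) + √(-5 + 3)*4)*2) = -1 - 11/(-12 - (-9)*(0*(-5) + √(-5 + 3)*4)*2) = -1 - 11/(-12 - (-9)*(0 + √(-2)*4)*2) = -1 - 11/(-12 - (-9)*(0 + (I*√2)*4)*2) = -1 - 11/(-12 - (-9)*(0 + 4*I*√2)*2) = -1 - 11/(-12 - (-9)*4*I*√2*2) = -1 - 11/(-12 - (-36)*I*√2*2) = -1 - 11/(-12 + (36*I*√2)*2) = -1 - 11/(-12 + 72*I*√2)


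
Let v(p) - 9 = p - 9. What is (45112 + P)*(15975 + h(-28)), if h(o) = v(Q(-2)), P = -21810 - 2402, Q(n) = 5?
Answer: 333982000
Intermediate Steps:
P = -24212
v(p) = p (v(p) = 9 + (p - 9) = 9 + (-9 + p) = p)
h(o) = 5
(45112 + P)*(15975 + h(-28)) = (45112 - 24212)*(15975 + 5) = 20900*15980 = 333982000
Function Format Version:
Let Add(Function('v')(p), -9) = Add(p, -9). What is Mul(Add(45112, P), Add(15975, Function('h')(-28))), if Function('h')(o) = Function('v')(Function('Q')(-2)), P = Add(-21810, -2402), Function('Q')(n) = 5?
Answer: 333982000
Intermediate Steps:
P = -24212
Function('v')(p) = p (Function('v')(p) = Add(9, Add(p, -9)) = Add(9, Add(-9, p)) = p)
Function('h')(o) = 5
Mul(Add(45112, P), Add(15975, Function('h')(-28))) = Mul(Add(45112, -24212), Add(15975, 5)) = Mul(20900, 15980) = 333982000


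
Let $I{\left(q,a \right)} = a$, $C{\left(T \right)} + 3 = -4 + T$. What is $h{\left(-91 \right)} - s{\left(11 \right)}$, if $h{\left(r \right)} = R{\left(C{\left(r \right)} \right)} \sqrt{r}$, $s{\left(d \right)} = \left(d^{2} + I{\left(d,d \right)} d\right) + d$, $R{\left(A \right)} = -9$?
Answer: $-253 - 9 i \sqrt{91} \approx -253.0 - 85.854 i$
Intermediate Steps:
$C{\left(T \right)} = -7 + T$ ($C{\left(T \right)} = -3 + \left(-4 + T\right) = -7 + T$)
$s{\left(d \right)} = d + 2 d^{2}$ ($s{\left(d \right)} = \left(d^{2} + d d\right) + d = \left(d^{2} + d^{2}\right) + d = 2 d^{2} + d = d + 2 d^{2}$)
$h{\left(r \right)} = - 9 \sqrt{r}$
$h{\left(-91 \right)} - s{\left(11 \right)} = - 9 \sqrt{-91} - 11 \left(1 + 2 \cdot 11\right) = - 9 i \sqrt{91} - 11 \left(1 + 22\right) = - 9 i \sqrt{91} - 11 \cdot 23 = - 9 i \sqrt{91} - 253 = -253 - 9 i \sqrt{91}$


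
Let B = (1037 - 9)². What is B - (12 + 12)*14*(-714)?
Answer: 1296688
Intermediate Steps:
B = 1056784 (B = 1028² = 1056784)
B - (12 + 12)*14*(-714) = 1056784 - (12 + 12)*14*(-714) = 1056784 - 24*14*(-714) = 1056784 - 336*(-714) = 1056784 - 1*(-239904) = 1056784 + 239904 = 1296688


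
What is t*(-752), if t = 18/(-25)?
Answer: 13536/25 ≈ 541.44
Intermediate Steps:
t = -18/25 (t = 18*(-1/25) = -18/25 ≈ -0.72000)
t*(-752) = -18/25*(-752) = 13536/25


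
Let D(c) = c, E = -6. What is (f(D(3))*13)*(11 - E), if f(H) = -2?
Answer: -442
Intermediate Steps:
(f(D(3))*13)*(11 - E) = (-2*13)*(11 - 1*(-6)) = -26*(11 + 6) = -26*17 = -442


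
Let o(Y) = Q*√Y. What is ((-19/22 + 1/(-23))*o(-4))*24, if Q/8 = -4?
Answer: 352512*I/253 ≈ 1393.3*I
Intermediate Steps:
Q = -32 (Q = 8*(-4) = -32)
o(Y) = -32*√Y
((-19/22 + 1/(-23))*o(-4))*24 = ((-19/22 + 1/(-23))*(-64*I))*24 = ((-19*1/22 + 1*(-1/23))*(-64*I))*24 = ((-19/22 - 1/23)*(-64*I))*24 = -(-14688)*I/253*24 = (14688*I/253)*24 = 352512*I/253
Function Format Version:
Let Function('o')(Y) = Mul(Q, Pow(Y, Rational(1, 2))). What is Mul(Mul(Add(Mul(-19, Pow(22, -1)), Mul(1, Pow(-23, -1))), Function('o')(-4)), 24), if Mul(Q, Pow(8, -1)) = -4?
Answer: Mul(Rational(352512, 253), I) ≈ Mul(1393.3, I)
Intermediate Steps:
Q = -32 (Q = Mul(8, -4) = -32)
Function('o')(Y) = Mul(-32, Pow(Y, Rational(1, 2)))
Mul(Mul(Add(Mul(-19, Pow(22, -1)), Mul(1, Pow(-23, -1))), Function('o')(-4)), 24) = Mul(Mul(Add(Mul(-19, Pow(22, -1)), Mul(1, Pow(-23, -1))), Mul(-32, Pow(-4, Rational(1, 2)))), 24) = Mul(Mul(Add(Mul(-19, Rational(1, 22)), Mul(1, Rational(-1, 23))), Mul(-32, Mul(2, I))), 24) = Mul(Mul(Add(Rational(-19, 22), Rational(-1, 23)), Mul(-64, I)), 24) = Mul(Mul(Rational(-459, 506), Mul(-64, I)), 24) = Mul(Mul(Rational(14688, 253), I), 24) = Mul(Rational(352512, 253), I)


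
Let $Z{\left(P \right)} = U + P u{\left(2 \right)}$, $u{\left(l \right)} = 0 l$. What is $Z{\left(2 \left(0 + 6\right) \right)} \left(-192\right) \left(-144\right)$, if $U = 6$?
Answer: $165888$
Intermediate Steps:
$u{\left(l \right)} = 0$
$Z{\left(P \right)} = 6$ ($Z{\left(P \right)} = 6 + P 0 = 6 + 0 = 6$)
$Z{\left(2 \left(0 + 6\right) \right)} \left(-192\right) \left(-144\right) = 6 \left(-192\right) \left(-144\right) = \left(-1152\right) \left(-144\right) = 165888$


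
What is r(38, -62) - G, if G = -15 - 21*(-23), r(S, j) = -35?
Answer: -503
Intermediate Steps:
G = 468 (G = -15 + 483 = 468)
r(38, -62) - G = -35 - 1*468 = -35 - 468 = -503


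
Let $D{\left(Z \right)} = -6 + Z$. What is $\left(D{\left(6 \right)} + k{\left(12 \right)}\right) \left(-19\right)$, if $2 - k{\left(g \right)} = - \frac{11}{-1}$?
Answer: $171$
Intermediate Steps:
$k{\left(g \right)} = -9$ ($k{\left(g \right)} = 2 - - \frac{11}{-1} = 2 - \left(-11\right) \left(-1\right) = 2 - 11 = -9$)
$\left(D{\left(6 \right)} + k{\left(12 \right)}\right) \left(-19\right) = \left(\left(-6 + 6\right) - 9\right) \left(-19\right) = \left(0 - 9\right) \left(-19\right) = \left(-9\right) \left(-19\right) = 171$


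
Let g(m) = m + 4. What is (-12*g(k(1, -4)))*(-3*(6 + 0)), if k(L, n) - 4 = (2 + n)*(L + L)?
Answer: 864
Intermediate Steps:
k(L, n) = 4 + 2*L*(2 + n) (k(L, n) = 4 + (2 + n)*(L + L) = 4 + (2 + n)*(2*L) = 4 + 2*L*(2 + n))
g(m) = 4 + m
(-12*g(k(1, -4)))*(-3*(6 + 0)) = (-12*(4 + (4 + 4*1 + 2*1*(-4))))*(-3*(6 + 0)) = (-12*(4 + (4 + 4 - 8)))*(-3*6) = -12*(4 + 0)*(-18) = -12*4*(-18) = -48*(-18) = 864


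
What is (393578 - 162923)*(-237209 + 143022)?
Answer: -21724702485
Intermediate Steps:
(393578 - 162923)*(-237209 + 143022) = 230655*(-94187) = -21724702485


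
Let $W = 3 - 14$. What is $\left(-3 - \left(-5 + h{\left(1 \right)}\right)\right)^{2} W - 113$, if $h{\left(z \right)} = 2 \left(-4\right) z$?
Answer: $-1213$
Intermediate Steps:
$h{\left(z \right)} = - 8 z$
$W = -11$ ($W = 3 - 14 = -11$)
$\left(-3 - \left(-5 + h{\left(1 \right)}\right)\right)^{2} W - 113 = \left(-3 - \left(-5 - 8\right)\right)^{2} \left(-11\right) - 113 = \left(-3 + \left(5 - -8\right)\right)^{2} \left(-11\right) - 113 = \left(-3 + \left(5 + 8\right)\right)^{2} \left(-11\right) - 113 = \left(-3 + 13\right)^{2} \left(-11\right) - 113 = 10^{2} \left(-11\right) - 113 = 100 \left(-11\right) - 113 = -1100 - 113 = -1213$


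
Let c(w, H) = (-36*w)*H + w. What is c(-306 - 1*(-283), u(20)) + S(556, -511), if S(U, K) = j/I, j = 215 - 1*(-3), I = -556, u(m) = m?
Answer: 4597177/278 ≈ 16537.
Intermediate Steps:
j = 218 (j = 215 + 3 = 218)
c(w, H) = w - 36*H*w (c(w, H) = -36*H*w + w = w - 36*H*w)
S(U, K) = -109/278 (S(U, K) = 218/(-556) = 218*(-1/556) = -109/278)
c(-306 - 1*(-283), u(20)) + S(556, -511) = (-306 - 1*(-283))*(1 - 36*20) - 109/278 = (-306 + 283)*(1 - 720) - 109/278 = -23*(-719) - 109/278 = 16537 - 109/278 = 4597177/278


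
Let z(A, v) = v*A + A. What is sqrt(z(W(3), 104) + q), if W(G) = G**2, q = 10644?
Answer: sqrt(11589) ≈ 107.65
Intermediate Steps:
z(A, v) = A + A*v (z(A, v) = A*v + A = A + A*v)
sqrt(z(W(3), 104) + q) = sqrt(3**2*(1 + 104) + 10644) = sqrt(9*105 + 10644) = sqrt(945 + 10644) = sqrt(11589)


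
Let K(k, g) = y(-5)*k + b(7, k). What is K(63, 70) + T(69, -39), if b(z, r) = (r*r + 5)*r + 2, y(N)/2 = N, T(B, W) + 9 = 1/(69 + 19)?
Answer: 21975801/88 ≈ 2.4973e+5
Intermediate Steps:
T(B, W) = -791/88 (T(B, W) = -9 + 1/(69 + 19) = -9 + 1/88 = -791/88)
y(N) = 2*N
b(z, r) = 2 + r*(5 + r²) (b(z, r) = (r² + 5)*r + 2 = (5 + r²)*r + 2 = r*(5 + r²) + 2 = 2 + r*(5 + r²))
K(k, g) = 2 + k³ - 5*k (K(k, g) = (2*(-5))*k + (2 + k³ + 5*k) = -10*k + (2 + k³ + 5*k) = 2 + k³ - 5*k)
K(63, 70) + T(69, -39) = (2 + 63³ - 5*63) - 791/88 = (2 + 250047 - 315) - 791/88 = 249734 - 791/88 = 21975801/88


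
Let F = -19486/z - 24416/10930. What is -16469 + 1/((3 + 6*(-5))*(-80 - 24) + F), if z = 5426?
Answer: -684230488680564/41546572561 ≈ -16469.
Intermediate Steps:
F = -86365799/14826545 (F = -19486/5426 - 24416/10930 = -19486*1/5426 - 24416*1/10930 = -9743/2713 - 12208/5465 = -86365799/14826545 ≈ -5.8251)
-16469 + 1/((3 + 6*(-5))*(-80 - 24) + F) = -16469 + 1/((3 + 6*(-5))*(-80 - 24) - 86365799/14826545) = -16469 + 1/((3 - 30)*(-104) - 86365799/14826545) = -16469 + 1/(-27*(-104) - 86365799/14826545) = -16469 + 1/(2808 - 86365799/14826545) = -16469 + 1/(41546572561/14826545) = -16469 + 14826545/41546572561 = -684230488680564/41546572561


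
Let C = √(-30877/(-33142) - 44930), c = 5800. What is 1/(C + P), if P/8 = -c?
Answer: -1537788800/71354889359183 - I*√49349736602986/71354889359183 ≈ -2.1551e-5 - 9.8451e-8*I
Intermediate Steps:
P = -46400 (P = 8*(-1*5800) = 8*(-5800) = -46400)
C = I*√49349736602986/33142 (C = √(-30877*(-1/33142) - 44930) = √(30877/33142 - 44930) = √(-1489039183/33142) = I*√49349736602986/33142 ≈ 211.96*I)
1/(C + P) = 1/(I*√49349736602986/33142 - 46400) = 1/(-46400 + I*√49349736602986/33142)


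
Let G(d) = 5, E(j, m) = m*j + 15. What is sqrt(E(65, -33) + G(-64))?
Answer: 5*I*sqrt(85) ≈ 46.098*I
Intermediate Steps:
E(j, m) = 15 + j*m (E(j, m) = j*m + 15 = 15 + j*m)
sqrt(E(65, -33) + G(-64)) = sqrt((15 + 65*(-33)) + 5) = sqrt((15 - 2145) + 5) = sqrt(-2130 + 5) = sqrt(-2125) = 5*I*sqrt(85)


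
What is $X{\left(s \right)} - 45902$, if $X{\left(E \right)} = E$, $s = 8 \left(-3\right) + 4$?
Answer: $-45922$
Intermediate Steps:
$s = -20$ ($s = -24 + 4 = -20$)
$X{\left(s \right)} - 45902 = -20 - 45902 = -45922$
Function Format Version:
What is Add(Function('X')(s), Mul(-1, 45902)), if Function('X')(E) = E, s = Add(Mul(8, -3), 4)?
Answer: -45922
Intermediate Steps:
s = -20 (s = Add(-24, 4) = -20)
Add(Function('X')(s), Mul(-1, 45902)) = Add(-20, Mul(-1, 45902)) = Add(-20, -45902) = -45922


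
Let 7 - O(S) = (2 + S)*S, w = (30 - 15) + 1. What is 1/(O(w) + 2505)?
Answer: 1/2224 ≈ 0.00044964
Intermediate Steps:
w = 16 (w = 15 + 1 = 16)
O(S) = 7 - S*(2 + S) (O(S) = 7 - (2 + S)*S = 7 - S*(2 + S))
1/(O(w) + 2505) = 1/((7 - 1*16² - 2*16) + 2505) = 1/((7 - 1*256 - 32) + 2505) = 1/((7 - 256 - 32) + 2505) = 1/(-281 + 2505) = 1/2224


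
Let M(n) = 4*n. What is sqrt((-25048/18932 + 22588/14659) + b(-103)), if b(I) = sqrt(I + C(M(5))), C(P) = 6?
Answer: sqrt(1048649150200262 + 4813729682816209*I*sqrt(97))/69381047 ≈ 2.2438 + 2.1947*I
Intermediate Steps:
b(I) = sqrt(6 + I) (b(I) = sqrt(I + 6) = sqrt(6 + I))
sqrt((-25048/18932 + 22588/14659) + b(-103)) = sqrt((-25048/18932 + 22588/14659) + sqrt(6 - 103)) = sqrt((-25048*1/18932 + 22588*(1/14659)) + sqrt(-97)) = sqrt((-6262/4733 + 22588/14659) + I*sqrt(97)) = sqrt(15114346/69381047 + I*sqrt(97))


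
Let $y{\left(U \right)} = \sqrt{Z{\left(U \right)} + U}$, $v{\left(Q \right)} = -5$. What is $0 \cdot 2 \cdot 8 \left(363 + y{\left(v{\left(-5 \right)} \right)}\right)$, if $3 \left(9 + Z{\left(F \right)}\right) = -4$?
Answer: $0$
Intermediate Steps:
$Z{\left(F \right)} = - \frac{31}{3}$ ($Z{\left(F \right)} = -9 + \frac{1}{3} \left(-4\right) = -9 - \frac{4}{3} = - \frac{31}{3}$)
$y{\left(U \right)} = \sqrt{- \frac{31}{3} + U}$
$0 \cdot 2 \cdot 8 \left(363 + y{\left(v{\left(-5 \right)} \right)}\right) = 0 \cdot 2 \cdot 8 \left(363 + \frac{\sqrt{-93 + 9 \left(-5\right)}}{3}\right) = 0 \cdot 8 \left(363 + \frac{\sqrt{-93 - 45}}{3}\right) = 0 \left(363 + \frac{\sqrt{-138}}{3}\right) = 0 \left(363 + \frac{i \sqrt{138}}{3}\right) = 0$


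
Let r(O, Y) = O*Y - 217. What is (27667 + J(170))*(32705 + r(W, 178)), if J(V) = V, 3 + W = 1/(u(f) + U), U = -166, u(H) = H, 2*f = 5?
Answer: 96952577958/109 ≈ 8.8947e+8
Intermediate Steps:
f = 5/2 (f = (½)*5 = 5/2 ≈ 2.5000)
W = -983/327 (W = -3 + 1/(5/2 - 166) = -3 + 1/(-327/2) = -3 - 2/327 = -983/327 ≈ -3.0061)
r(O, Y) = -217 + O*Y
(27667 + J(170))*(32705 + r(W, 178)) = (27667 + 170)*(32705 + (-217 - 983/327*178)) = 27837*(32705 + (-217 - 174974/327)) = 27837*(32705 - 245933/327) = 27837*(10448602/327) = 96952577958/109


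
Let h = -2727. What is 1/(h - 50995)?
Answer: -1/53722 ≈ -1.8614e-5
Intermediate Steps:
1/(h - 50995) = 1/(-2727 - 50995) = 1/(-53722) = -1/53722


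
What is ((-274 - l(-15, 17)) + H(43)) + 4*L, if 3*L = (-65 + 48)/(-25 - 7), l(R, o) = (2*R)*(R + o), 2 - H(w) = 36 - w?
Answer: -4903/24 ≈ -204.29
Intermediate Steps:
H(w) = -34 + w (H(w) = 2 - (36 - w) = 2 + (-36 + w) = -34 + w)
l(R, o) = 2*R*(R + o)
L = 17/96 (L = ((-65 + 48)/(-25 - 7))/3 = (-17/(-32))/3 = (-17*(-1/32))/3 = (⅓)*(17/32) = 17/96 ≈ 0.17708)
((-274 - l(-15, 17)) + H(43)) + 4*L = ((-274 - 2*(-15)*(-15 + 17)) + (-34 + 43)) + 4*(17/96) = ((-274 - 2*(-15)*2) + 9) + 17/24 = ((-274 - 1*(-60)) + 9) + 17/24 = ((-274 + 60) + 9) + 17/24 = (-214 + 9) + 17/24 = -205 + 17/24 = -4903/24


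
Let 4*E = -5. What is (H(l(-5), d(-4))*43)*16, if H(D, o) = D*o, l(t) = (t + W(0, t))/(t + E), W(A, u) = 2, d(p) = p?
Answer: -33024/25 ≈ -1321.0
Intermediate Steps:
E = -5/4 (E = (¼)*(-5) = -5/4 ≈ -1.2500)
l(t) = (2 + t)/(-5/4 + t) (l(t) = (t + 2)/(t - 5/4) = (2 + t)/(-5/4 + t))
(H(l(-5), d(-4))*43)*16 = (((4*(2 - 5)/(-5 + 4*(-5)))*(-4))*43)*16 = (((4*(-3)/(-5 - 20))*(-4))*43)*16 = (((4*(-3)/(-25))*(-4))*43)*16 = (((4*(-1/25)*(-3))*(-4))*43)*16 = (((12/25)*(-4))*43)*16 = -48/25*43*16 = -2064/25*16 = -33024/25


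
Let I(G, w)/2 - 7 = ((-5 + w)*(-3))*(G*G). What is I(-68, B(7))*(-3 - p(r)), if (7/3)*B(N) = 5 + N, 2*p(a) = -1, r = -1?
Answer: 69115/7 ≈ 9873.6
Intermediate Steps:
p(a) = -1/2 (p(a) = (1/2)*(-1) = -1/2)
B(N) = 15/7 + 3*N/7 (B(N) = 3*(5 + N)/7 = 15/7 + 3*N/7)
I(G, w) = 14 + 2*G**2*(15 - 3*w) (I(G, w) = 14 + 2*(((-5 + w)*(-3))*(G*G)) = 14 + 2*((15 - 3*w)*G**2) = 14 + 2*(G**2*(15 - 3*w)) = 14 + 2*G**2*(15 - 3*w))
I(-68, B(7))*(-3 - p(r)) = (14 + 30*(-68)**2 - 6*(15/7 + (3/7)*7)*(-68)**2)*(-3 - 1*(-1/2)) = (14 + 30*4624 - 6*(15/7 + 3)*4624)*(-3 + 1/2) = (14 + 138720 - 6*36/7*4624)*(-5/2) = (14 + 138720 - 998784/7)*(-5/2) = -27646/7*(-5/2) = 69115/7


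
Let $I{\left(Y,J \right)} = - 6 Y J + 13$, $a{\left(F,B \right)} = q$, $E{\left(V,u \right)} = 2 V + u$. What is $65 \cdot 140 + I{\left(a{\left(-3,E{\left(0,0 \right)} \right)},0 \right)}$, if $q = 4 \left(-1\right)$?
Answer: $9113$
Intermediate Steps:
$E{\left(V,u \right)} = u + 2 V$
$q = -4$
$a{\left(F,B \right)} = -4$
$I{\left(Y,J \right)} = 13 - 6 J Y$ ($I{\left(Y,J \right)} = - 6 J Y + 13 = 13 - 6 J Y$)
$65 \cdot 140 + I{\left(a{\left(-3,E{\left(0,0 \right)} \right)},0 \right)} = 65 \cdot 140 + \left(13 - 0 \left(-4\right)\right) = 9100 + \left(13 + 0\right) = 9100 + 13 = 9113$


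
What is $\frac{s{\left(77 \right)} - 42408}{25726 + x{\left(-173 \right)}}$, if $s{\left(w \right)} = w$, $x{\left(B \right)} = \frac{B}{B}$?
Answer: $- \frac{42331}{25727} \approx -1.6454$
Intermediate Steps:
$x{\left(B \right)} = 1$
$\frac{s{\left(77 \right)} - 42408}{25726 + x{\left(-173 \right)}} = \frac{77 - 42408}{25726 + 1} = - \frac{42331}{25727}$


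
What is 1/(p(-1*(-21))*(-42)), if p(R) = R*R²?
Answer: -1/388962 ≈ -2.5709e-6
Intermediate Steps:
p(R) = R³
1/(p(-1*(-21))*(-42)) = 1/((-1*(-21))³*(-42)) = 1/(21³*(-42)) = 1/(9261*(-42)) = 1/(-388962) = -1/388962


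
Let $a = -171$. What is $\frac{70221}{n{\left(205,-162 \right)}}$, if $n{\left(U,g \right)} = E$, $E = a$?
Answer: $- \frac{23407}{57} \approx -410.65$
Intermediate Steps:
$E = -171$
$n{\left(U,g \right)} = -171$
$\frac{70221}{n{\left(205,-162 \right)}} = \frac{70221}{-171} = 70221 \left(- \frac{1}{171}\right) = - \frac{23407}{57}$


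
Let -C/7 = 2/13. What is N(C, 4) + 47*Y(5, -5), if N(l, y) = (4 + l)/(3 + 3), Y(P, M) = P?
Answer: 9184/39 ≈ 235.49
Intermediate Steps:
C = -14/13 ≈ -1.0769
N(l, y) = 2/3 + l/6 (N(l, y) = (4 + l)/6 = (4 + l)*(1/6) = 2/3 + l/6)
N(C, 4) + 47*Y(5, -5) = (2/3 + (1/6)*(-14/13)) + 47*5 = (2/3 - 7/39) + 235 = 19/39 + 235 = 9184/39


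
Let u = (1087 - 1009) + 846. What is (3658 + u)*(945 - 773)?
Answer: 788104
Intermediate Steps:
u = 924 (u = 78 + 846 = 924)
(3658 + u)*(945 - 773) = (3658 + 924)*(945 - 773) = 4582*172 = 788104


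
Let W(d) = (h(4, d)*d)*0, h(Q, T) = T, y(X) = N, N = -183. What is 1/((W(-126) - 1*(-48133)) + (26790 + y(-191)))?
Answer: 1/74740 ≈ 1.3380e-5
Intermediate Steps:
y(X) = -183
W(d) = 0 (W(d) = (d*d)*0 = d**2*0 = 0)
1/((W(-126) - 1*(-48133)) + (26790 + y(-191))) = 1/((0 - 1*(-48133)) + (26790 - 183)) = 1/((0 + 48133) + 26607) = 1/(48133 + 26607) = 1/74740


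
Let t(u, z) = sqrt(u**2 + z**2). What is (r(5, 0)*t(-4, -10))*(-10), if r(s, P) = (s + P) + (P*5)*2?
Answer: -100*sqrt(29) ≈ -538.52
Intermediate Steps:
r(s, P) = s + 11*P (r(s, P) = (P + s) + (5*P)*2 = (P + s) + 10*P = s + 11*P)
(r(5, 0)*t(-4, -10))*(-10) = ((5 + 11*0)*sqrt((-4)**2 + (-10)**2))*(-10) = ((5 + 0)*sqrt(16 + 100))*(-10) = (5*sqrt(116))*(-10) = (5*(2*sqrt(29)))*(-10) = (10*sqrt(29))*(-10) = -100*sqrt(29)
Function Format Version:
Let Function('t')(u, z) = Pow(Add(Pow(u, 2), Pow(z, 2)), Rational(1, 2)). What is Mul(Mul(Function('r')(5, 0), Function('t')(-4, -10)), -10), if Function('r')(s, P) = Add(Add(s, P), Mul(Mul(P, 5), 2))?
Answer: Mul(-100, Pow(29, Rational(1, 2))) ≈ -538.52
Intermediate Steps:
Function('r')(s, P) = Add(s, Mul(11, P)) (Function('r')(s, P) = Add(Add(P, s), Mul(Mul(5, P), 2)) = Add(Add(P, s), Mul(10, P)) = Add(s, Mul(11, P)))
Mul(Mul(Function('r')(5, 0), Function('t')(-4, -10)), -10) = Mul(Mul(Add(5, Mul(11, 0)), Pow(Add(Pow(-4, 2), Pow(-10, 2)), Rational(1, 2))), -10) = Mul(Mul(Add(5, 0), Pow(Add(16, 100), Rational(1, 2))), -10) = Mul(Mul(5, Pow(116, Rational(1, 2))), -10) = Mul(Mul(5, Mul(2, Pow(29, Rational(1, 2)))), -10) = Mul(Mul(10, Pow(29, Rational(1, 2))), -10) = Mul(-100, Pow(29, Rational(1, 2)))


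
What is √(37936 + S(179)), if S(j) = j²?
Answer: √69977 ≈ 264.53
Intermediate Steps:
√(37936 + S(179)) = √(37936 + 179²) = √(37936 + 32041) = √69977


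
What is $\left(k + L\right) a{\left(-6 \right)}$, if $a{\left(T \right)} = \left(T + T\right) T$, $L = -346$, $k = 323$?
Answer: $-1656$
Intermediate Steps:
$a{\left(T \right)} = 2 T^{2}$ ($a{\left(T \right)} = 2 T T = 2 T^{2}$)
$\left(k + L\right) a{\left(-6 \right)} = \left(323 - 346\right) 2 \left(-6\right)^{2} = - 23 \cdot 2 \cdot 36 = \left(-23\right) 72 = -1656$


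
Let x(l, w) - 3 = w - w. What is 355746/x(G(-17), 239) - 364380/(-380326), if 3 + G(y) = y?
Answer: 22550091056/190163 ≈ 1.1858e+5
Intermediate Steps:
G(y) = -3 + y
x(l, w) = 3 (x(l, w) = 3 + (w - w) = 3 + 0 = 3)
355746/x(G(-17), 239) - 364380/(-380326) = 355746/3 - 364380/(-380326) = 355746*(⅓) - 364380*(-1/380326) = 118582 + 182190/190163 = 22550091056/190163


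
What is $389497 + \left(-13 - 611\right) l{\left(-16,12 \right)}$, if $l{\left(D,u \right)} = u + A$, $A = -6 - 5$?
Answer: $388873$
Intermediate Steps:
$A = -11$ ($A = -6 - 5 = -11$)
$l{\left(D,u \right)} = -11 + u$ ($l{\left(D,u \right)} = u - 11 = -11 + u$)
$389497 + \left(-13 - 611\right) l{\left(-16,12 \right)} = 389497 + \left(-13 - 611\right) \left(-11 + 12\right) = 389497 - 624 = 388873$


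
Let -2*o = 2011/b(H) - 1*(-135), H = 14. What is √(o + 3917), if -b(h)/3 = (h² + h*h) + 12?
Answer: √5655918594/1212 ≈ 62.051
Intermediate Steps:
b(h) = -36 - 6*h² (b(h) = -3*((h² + h*h) + 12) = -3*((h² + h²) + 12) = -3*(2*h² + 12) = -3*(12 + 2*h²) = -36 - 6*h²)
o = -161609/2424 (o = -(2011/(-36 - 6*14²) - 1*(-135))/2 = -(2011/(-36 - 6*196) + 135)/2 = -(2011/(-36 - 1176) + 135)/2 = -(2011/(-1212) + 135)/2 = -(2011*(-1/1212) + 135)/2 = -(-2011/1212 + 135)/2 = -½*161609/1212 = -161609/2424 ≈ -66.670)
√(o + 3917) = √(-161609/2424 + 3917) = √(9333199/2424) = √5655918594/1212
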